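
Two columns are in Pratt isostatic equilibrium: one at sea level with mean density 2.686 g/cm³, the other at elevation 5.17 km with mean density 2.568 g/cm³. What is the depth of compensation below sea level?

113 km

ρ_ref D = ρ (D + h) → D (ρ_ref − ρ) = ρ h.
D = ρ h/(ρ_ref − ρ) = 2.568 × 5.17 km/(2.686 − 2.568) = 113 km.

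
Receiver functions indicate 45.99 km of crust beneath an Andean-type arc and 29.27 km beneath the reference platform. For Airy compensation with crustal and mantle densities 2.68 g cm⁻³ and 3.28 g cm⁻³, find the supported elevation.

Excess crust Δ = 45.99 km − 29.27 km = 16.72 km, split between elevation h and root r with h + r = Δ.
Airy balance ρ_c h = (ρ_m − ρ_c) r gives r = h ρ_c/(ρ_m − ρ_c), so h (1 + ρ_c/(ρ_m − ρ_c)) = Δ, i.e. h = Δ (ρ_m − ρ_c)/ρ_m.
h = 16.72 km × 0.6/3.28 = 3.06 km.

3.06 km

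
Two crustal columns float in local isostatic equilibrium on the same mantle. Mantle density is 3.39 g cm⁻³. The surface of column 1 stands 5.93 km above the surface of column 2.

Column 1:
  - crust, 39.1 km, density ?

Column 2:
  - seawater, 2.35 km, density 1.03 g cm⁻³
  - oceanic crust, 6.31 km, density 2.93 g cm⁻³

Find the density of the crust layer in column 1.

Take the compensation level at the base of the deeper column (depth z_c below the surface of column 1) and equate Σ ρ_i t_i down to z_c; mantle fills any gap and the z_c terms cancel.
Column 1: 39.1×ρ + (z_c − 39.1)×3.39
Column 2: 5.93×0 + 2.35×1.03 + 6.31×2.93 + (z_c − 5.93 − 8.66)×3.39
The z_c×3.39 term appears on both sides and cancels. Collect the known terms of each column as K = Σ(ρt)_known − 3.39 × (depth of known layers): K_1 = 0 − 3.39×39.1 = −132.549; K_2 = 20.9088 − 3.39×(5.93 + 8.66) = −28.5513.
Balance: K_1 + 39.1×ρ = K_2, so ρ = (K_2 − K_1)/39.1 = 103.998/39.1 = 2.66 g cm⁻³.

2.66 g cm⁻³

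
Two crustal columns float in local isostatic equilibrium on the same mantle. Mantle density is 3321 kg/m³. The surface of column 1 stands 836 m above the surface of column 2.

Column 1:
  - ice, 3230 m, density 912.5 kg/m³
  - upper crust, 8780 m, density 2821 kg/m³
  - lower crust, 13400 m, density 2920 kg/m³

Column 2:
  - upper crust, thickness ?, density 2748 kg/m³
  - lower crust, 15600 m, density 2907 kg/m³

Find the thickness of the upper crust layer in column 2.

14500 m

Take the compensation level at the base of the deeper column (depth z_c below the surface of column 1) and equate Σ ρ_i t_i down to z_c; mantle fills any gap and the z_c terms cancel.
Column 1: 3230×912.5 + 8780×2821 + 13400×2920 + (z_c − 25410)×3321
Column 2: 836×0 + x×2748 + 15600×2907 + (z_c − 836 − 15600 − x)×3321
The z_c×3321 term appears on both sides and cancels. Collect the known terms of each column as K = Σ(ρt)_known − 3321 × (depth of known layers): K_1 = 66843755 − 3321×25410 = −17542855; K_2 = 45349200 − 3321×(836 + 15600) = −9234756.
Balance: K_1 = K_2 − x×(3321 − 2748), so x = (K_2 − K_1)/(3321 − 2748) = 8308100/573 = 14500 m.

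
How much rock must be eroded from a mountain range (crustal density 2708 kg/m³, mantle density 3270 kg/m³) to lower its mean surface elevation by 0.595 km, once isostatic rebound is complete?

Net drop Δ = e − u = e − e ρ_c/ρ_m = e (ρ_m − ρ_c)/ρ_m.
e = Δ ρ_m/(ρ_m − ρ_c) = 0.595 km × 3270/562 = 3.46 km.

3.46 km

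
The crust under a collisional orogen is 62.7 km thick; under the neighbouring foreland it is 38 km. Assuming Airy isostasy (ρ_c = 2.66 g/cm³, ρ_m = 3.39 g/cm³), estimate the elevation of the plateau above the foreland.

5.32 km

Excess crust Δ = 62.7 km − 38 km = 24.7 km, split between elevation h and root r with h + r = Δ.
Airy balance ρ_c h = (ρ_m − ρ_c) r gives r = h ρ_c/(ρ_m − ρ_c), so h (1 + ρ_c/(ρ_m − ρ_c)) = Δ, i.e. h = Δ (ρ_m − ρ_c)/ρ_m.
h = 24.7 km × 0.73/3.39 = 5.32 km.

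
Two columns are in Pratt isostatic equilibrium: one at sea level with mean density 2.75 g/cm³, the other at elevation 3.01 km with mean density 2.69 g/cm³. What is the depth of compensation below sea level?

ρ_ref D = ρ (D + h) → D (ρ_ref − ρ) = ρ h.
D = ρ h/(ρ_ref − ρ) = 2.69 × 3.01 km/(2.75 − 2.69) = 135 km.

135 km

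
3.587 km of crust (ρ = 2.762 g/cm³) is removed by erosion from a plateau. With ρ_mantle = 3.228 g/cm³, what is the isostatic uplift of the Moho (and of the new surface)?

3.07 km

Unloading: uplift u = e ρ_c/ρ_m = 3.587 km × 2.762/3.228 = 3.07 km.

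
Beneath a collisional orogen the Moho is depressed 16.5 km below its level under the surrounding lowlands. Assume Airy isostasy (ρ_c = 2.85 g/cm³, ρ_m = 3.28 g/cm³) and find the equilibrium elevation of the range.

2.49 km

Balancing pressure at the compensation depth: ρ_c h = (ρ_m − ρ_c) r.
h = r (ρ_m − ρ_c) / ρ_c = 16.5 km × (3.28 − 2.85) / 2.85 = 2.49 km.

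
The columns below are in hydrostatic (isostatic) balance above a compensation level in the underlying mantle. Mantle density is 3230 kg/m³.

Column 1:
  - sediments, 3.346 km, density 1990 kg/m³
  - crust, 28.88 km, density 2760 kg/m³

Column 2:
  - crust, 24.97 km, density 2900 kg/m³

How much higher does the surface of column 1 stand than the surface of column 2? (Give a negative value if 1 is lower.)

For any compensation level in the mantle, the mantle terms cancel and isostasy reduces to e = (Σt_1 − Σt_2) − (Σ(ρt)_1 − Σ(ρt)_2) / ρ_m.
Σt_1 = 32.226 km; Σt_2 = 24.97 km; Σ(ρt)_1 = 86367.34; Σ(ρt)_2 = 72413 (in km·kg/m³).
e = (32.226 − 24.97) − (86367.34 − 72413) / 3230 = 2.94 km.

2.94 km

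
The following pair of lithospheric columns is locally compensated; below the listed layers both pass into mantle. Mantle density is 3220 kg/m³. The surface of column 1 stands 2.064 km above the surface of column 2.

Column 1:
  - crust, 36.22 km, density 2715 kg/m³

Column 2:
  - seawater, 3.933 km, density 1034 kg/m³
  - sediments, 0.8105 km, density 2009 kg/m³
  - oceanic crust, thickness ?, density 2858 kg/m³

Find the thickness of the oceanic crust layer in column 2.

Take the compensation level at the base of the deeper column (depth z_c below the surface of column 1) and equate Σ ρ_i t_i down to z_c; mantle fills any gap and the z_c terms cancel.
Column 1: 36.22×2715 + (z_c − 36.22)×3220
Column 2: 2.064×0 + 3.933×1034 + 0.8105×2009 + x×2858 + (z_c − 2.064 − 4.7435 − x)×3220
The z_c×3220 term appears on both sides and cancels. Collect the known terms of each column as K = Σ(ρt)_known − 3220 × (depth of known layers): K_1 = 98337.3 − 3220×36.22 = −18291.1; K_2 = 5695.0165 − 3220×(2.064 + 4.7435) = −16225.1335.
Balance: K_1 = K_2 − x×(3220 − 2858), so x = (K_2 − K_1)/(3220 − 2858) = 2065.97/362 = 5.71 km.

5.71 km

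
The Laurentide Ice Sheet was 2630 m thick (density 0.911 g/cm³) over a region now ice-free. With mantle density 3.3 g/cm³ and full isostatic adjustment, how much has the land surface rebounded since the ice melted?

Removing the load lets mantle flow back in; uplift u satisfies ρ_ice t = ρ_m u.
u = t ρ_ice/ρ_m = 2630 m × 0.911/3.3 = 726 m.

726 m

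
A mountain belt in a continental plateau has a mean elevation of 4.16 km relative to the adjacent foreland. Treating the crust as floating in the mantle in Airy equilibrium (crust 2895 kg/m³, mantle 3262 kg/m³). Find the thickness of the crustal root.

32.8 km

Equating mass per unit area of the two columns: the weight of the topography is balanced by the buoyancy of the root, ρ_c h = (ρ_m − ρ_c) r.
r = h · ρ_c / (ρ_m − ρ_c) = 4.16 km × 2895 / (3262 − 2895) = 32.8 km.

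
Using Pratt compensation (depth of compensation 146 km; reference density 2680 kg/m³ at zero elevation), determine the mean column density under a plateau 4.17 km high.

2610 kg/m³

Pratt balance: ρ_ref D = ρ (D + h).
ρ = ρ_ref D/(D + h) = 2680 × 146 km/(146 km + 4.17 km) = 2610 kg/m³.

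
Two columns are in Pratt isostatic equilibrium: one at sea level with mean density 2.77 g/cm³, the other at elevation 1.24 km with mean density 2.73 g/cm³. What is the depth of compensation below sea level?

ρ_ref D = ρ (D + h) → D (ρ_ref − ρ) = ρ h.
D = ρ h/(ρ_ref − ρ) = 2.73 × 1.24 km/(2.77 − 2.73) = 84.6 km.

84.6 km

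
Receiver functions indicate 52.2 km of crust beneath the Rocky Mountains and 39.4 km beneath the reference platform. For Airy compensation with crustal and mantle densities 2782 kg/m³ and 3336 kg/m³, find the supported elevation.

Excess crust Δ = 52.2 km − 39.4 km = 12.8 km, split between elevation h and root r with h + r = Δ.
Airy balance ρ_c h = (ρ_m − ρ_c) r gives r = h ρ_c/(ρ_m − ρ_c), so h (1 + ρ_c/(ρ_m − ρ_c)) = Δ, i.e. h = Δ (ρ_m − ρ_c)/ρ_m.
h = 12.8 km × 554/3336 = 2.13 km.

2.13 km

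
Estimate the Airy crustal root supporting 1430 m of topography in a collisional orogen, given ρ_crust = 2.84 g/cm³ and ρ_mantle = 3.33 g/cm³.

In Airy isostatic equilibrium: the weight of the topography is balanced by the buoyancy of the root, ρ_c h = (ρ_m − ρ_c) r.
r = h · ρ_c / (ρ_m − ρ_c) = 1430 m × 2.84 / (3.33 − 2.84) = 8290 m.

8290 m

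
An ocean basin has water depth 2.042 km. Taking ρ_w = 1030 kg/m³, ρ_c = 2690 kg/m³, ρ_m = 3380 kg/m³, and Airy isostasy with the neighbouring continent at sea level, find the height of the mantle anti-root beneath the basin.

4.91 km

In Airy isostatic equilibrium: replacing crust with seawater at the top is compensated by replacing crust with mantle at the base: d (ρ_c − ρ_w) = a (ρ_m − ρ_c).
a = d (ρ_c − ρ_w)/(ρ_m − ρ_c) = 2.042 km × 1660/690 = 4.91 km.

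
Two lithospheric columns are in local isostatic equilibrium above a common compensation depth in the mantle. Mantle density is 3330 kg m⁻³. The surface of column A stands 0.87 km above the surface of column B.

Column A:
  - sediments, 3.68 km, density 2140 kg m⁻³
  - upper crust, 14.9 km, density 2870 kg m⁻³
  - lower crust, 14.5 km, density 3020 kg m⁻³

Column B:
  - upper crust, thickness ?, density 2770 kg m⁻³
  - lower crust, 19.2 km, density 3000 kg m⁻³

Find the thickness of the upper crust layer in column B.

11.6 km

Take the compensation level at the base of the deeper column (depth z_c below the surface of column A) and equate Σ ρ_i t_i down to z_c; mantle fills any gap and the z_c terms cancel.
Column A: 3.68×2140 + 14.9×2870 + 14.5×3020 + (z_c − 33.08)×3330
Column B: 0.87×0 + x×2770 + 19.2×3000 + (z_c − 0.87 − 19.2 − x)×3330
The z_c×3330 term appears on both sides and cancels. Collect the known terms of each column as K = Σ(ρt)_known − 3330 × (depth of known layers): K_A = 94428.2 − 3330×33.08 = −15728.2; K_B = 57600 − 3330×(0.87 + 19.2) = −9233.1.
Balance: K_A = K_B − x×(3330 − 2770), so x = (K_B − K_A)/(3330 − 2770) = 6495.1/560 = 11.6 km.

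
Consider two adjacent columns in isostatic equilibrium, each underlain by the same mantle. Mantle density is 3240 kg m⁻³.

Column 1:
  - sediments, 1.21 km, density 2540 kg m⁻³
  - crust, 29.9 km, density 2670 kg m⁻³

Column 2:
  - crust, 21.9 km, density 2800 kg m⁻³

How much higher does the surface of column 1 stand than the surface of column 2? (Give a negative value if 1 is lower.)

2.55 km

For any compensation level in the mantle, the mantle terms cancel and isostasy reduces to e = (Σt_1 − Σt_2) − (Σ(ρt)_1 − Σ(ρt)_2) / ρ_m.
Σt_1 = 31.11 km; Σt_2 = 21.9 km; Σ(ρt)_1 = 82906.4; Σ(ρt)_2 = 61320 (in km·kg m⁻³).
e = (31.11 − 21.9) − (82906.4 − 61320) / 3240 = 2.55 km.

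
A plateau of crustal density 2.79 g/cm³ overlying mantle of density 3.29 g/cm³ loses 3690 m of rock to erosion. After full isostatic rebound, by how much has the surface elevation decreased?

561 m

Rebound u = e ρ_c/ρ_m = 3690 m × 2.79/3.29 = 3129 m.
Net surface drop = e − u = 3690 m − 3129 m = e (ρ_m − ρ_c)/ρ_m = 561 m.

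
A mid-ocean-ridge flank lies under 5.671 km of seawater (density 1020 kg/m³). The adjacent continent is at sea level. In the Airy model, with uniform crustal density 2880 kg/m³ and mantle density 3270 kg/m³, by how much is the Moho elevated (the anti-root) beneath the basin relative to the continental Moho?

27 km

For local isostatic compensation: replacing crust with seawater at the top is compensated by replacing crust with mantle at the base: d (ρ_c − ρ_w) = a (ρ_m − ρ_c).
a = d (ρ_c − ρ_w)/(ρ_m − ρ_c) = 5.671 km × 1860/390 = 27 km.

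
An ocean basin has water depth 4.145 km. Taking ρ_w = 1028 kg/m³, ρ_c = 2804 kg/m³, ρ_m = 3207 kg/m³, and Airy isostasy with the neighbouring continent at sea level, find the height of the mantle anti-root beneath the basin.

Balancing pressure at the compensation depth: replacing crust with seawater at the top is compensated by replacing crust with mantle at the base: d (ρ_c − ρ_w) = a (ρ_m − ρ_c).
a = d (ρ_c − ρ_w)/(ρ_m − ρ_c) = 4.145 km × 1776/403 = 18.3 km.

18.3 km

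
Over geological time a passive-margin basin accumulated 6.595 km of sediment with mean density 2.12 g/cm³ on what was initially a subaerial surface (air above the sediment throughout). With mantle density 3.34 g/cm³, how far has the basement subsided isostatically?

4.19 km

Subaerial load: s = t ρ_sed / ρ_m = 6.595 km × 2.12/3.34 = 4.19 km.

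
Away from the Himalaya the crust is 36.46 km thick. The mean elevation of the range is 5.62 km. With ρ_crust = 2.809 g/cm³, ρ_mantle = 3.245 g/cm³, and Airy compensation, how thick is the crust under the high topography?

Root depth r = h ρ_c / (ρ_m − ρ_c) = 5.62 km × 2.809 / 0.436 = 36.21 km.
Total thickness = T + h + r = 36.46 km + 5.62 km + 36.21 km = 78.3 km.

78.3 km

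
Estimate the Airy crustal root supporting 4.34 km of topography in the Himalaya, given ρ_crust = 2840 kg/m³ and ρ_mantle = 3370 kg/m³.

23.3 km

Balancing pressure at the compensation depth: the weight of the topography is balanced by the buoyancy of the root, ρ_c h = (ρ_m − ρ_c) r.
r = h · ρ_c / (ρ_m − ρ_c) = 4.34 km × 2840 / (3370 − 2840) = 23.3 km.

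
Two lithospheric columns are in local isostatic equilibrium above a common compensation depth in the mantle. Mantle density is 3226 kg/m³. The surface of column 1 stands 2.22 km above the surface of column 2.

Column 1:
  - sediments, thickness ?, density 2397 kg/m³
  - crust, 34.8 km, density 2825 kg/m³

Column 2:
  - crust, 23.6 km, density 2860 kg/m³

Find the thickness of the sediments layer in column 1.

2.22 km

Take the compensation level at the base of the deeper column (depth z_c below the surface of column 1) and equate Σ ρ_i t_i down to z_c; mantle fills any gap and the z_c terms cancel.
Column 1: x×2397 + 34.8×2825 + (z_c − 34.8 − x)×3226
Column 2: 2.22×0 + 23.6×2860 + (z_c − 2.22 − 23.6)×3226
The z_c×3226 term appears on both sides and cancels. Collect the known terms of each column as K = Σ(ρt)_known − 3226 × (depth of known layers): K_1 = 98310 − 3226×34.8 = −13954.8; K_2 = 67496 − 3226×(2.22 + 23.6) = −15799.32.
Balance: K_1 − x×(3226 − 2397) = K_2, so x = (K_1 − K_2)/(3226 − 2397) = 1844.52/829 = 2.22 km.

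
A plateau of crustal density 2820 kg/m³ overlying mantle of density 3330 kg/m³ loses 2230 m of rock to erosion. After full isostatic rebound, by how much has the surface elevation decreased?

342 m

Rebound u = e ρ_c/ρ_m = 2230 m × 2820/3330 = 1888 m.
Net surface drop = e − u = 2230 m − 1888 m = e (ρ_m − ρ_c)/ρ_m = 342 m.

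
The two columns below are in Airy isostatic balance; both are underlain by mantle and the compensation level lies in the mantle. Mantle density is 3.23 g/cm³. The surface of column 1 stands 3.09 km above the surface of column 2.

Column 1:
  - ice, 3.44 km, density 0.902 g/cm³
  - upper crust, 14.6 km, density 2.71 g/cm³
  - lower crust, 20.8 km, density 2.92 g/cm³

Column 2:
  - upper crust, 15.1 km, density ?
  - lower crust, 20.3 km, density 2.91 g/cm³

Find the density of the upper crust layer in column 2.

2.86 g/cm³

Take the compensation level at the base of the deeper column (depth z_c below the surface of column 1) and equate Σ ρ_i t_i down to z_c; mantle fills any gap and the z_c terms cancel.
Column 1: 3.44×0.902 + 14.6×2.71 + 20.8×2.92 + (z_c − 38.84)×3.23
Column 2: 3.09×0 + 15.1×ρ + 20.3×2.91 + (z_c − 3.09 − 35.4)×3.23
The z_c×3.23 term appears on both sides and cancels. Collect the known terms of each column as K = Σ(ρt)_known − 3.23 × (depth of known layers): K_1 = 103.40488 − 3.23×38.84 = −22.04832; K_2 = 59.073 − 3.23×(3.09 + 35.4) = −65.2497.
Balance: K_1 = K_2 + 15.1×ρ, so ρ = (K_1 − K_2)/15.1 = 43.2014/15.1 = 2.86 g/cm³.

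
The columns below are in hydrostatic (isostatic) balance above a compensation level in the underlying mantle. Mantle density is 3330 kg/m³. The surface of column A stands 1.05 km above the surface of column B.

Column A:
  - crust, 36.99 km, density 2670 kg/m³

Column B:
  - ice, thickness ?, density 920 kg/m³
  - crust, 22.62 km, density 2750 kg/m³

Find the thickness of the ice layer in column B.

3.24 km

Take the compensation level at the base of the deeper column (depth z_c below the surface of column A) and equate Σ ρ_i t_i down to z_c; mantle fills any gap and the z_c terms cancel.
Column A: 36.99×2670 + (z_c − 36.99)×3330
Column B: 1.05×0 + x×920 + 22.62×2750 + (z_c − 1.05 − 22.62 − x)×3330
The z_c×3330 term appears on both sides and cancels. Collect the known terms of each column as K = Σ(ρt)_known − 3330 × (depth of known layers): K_A = 98763.3 − 3330×36.99 = −24413.4; K_B = 62205 − 3330×(1.05 + 22.62) = −16616.1.
Balance: K_A = K_B − x×(3330 − 920), so x = (K_B − K_A)/(3330 − 920) = 7797.3/2410 = 3.24 km.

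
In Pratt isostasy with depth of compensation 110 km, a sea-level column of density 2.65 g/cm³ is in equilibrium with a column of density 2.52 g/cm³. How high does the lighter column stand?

ρ_ref D = ρ (D + h) → h = D (ρ_ref − ρ)/ρ.
h = 110 km × (2.65 − 2.52)/2.52 = 5.67 km.

5.67 km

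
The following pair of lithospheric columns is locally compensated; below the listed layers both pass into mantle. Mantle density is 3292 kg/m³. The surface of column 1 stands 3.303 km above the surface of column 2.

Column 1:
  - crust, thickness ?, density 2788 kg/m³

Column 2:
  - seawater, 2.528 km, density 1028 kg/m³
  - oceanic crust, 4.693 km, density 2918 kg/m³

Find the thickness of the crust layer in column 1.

Take the compensation level at the base of the deeper column (depth z_c below the surface of column 1) and equate Σ ρ_i t_i down to z_c; mantle fills any gap and the z_c terms cancel.
Column 1: x×2788 + (z_c − 0 − x)×3292
Column 2: 3.303×0 + 2.528×1028 + 4.693×2918 + (z_c − 3.303 − 7.221)×3292
The z_c×3292 term appears on both sides and cancels. Collect the known terms of each column as K = Σ(ρt)_known − 3292 × (depth of known layers): K_1 = 0 − 3292×0 = 0; K_2 = 16292.958 − 3292×(3.303 + 7.221) = −18352.05.
Balance: K_1 − x×(3292 − 2788) = K_2, so x = (K_1 − K_2)/(3292 − 2788) = 18352/504 = 36.4 km.

36.4 km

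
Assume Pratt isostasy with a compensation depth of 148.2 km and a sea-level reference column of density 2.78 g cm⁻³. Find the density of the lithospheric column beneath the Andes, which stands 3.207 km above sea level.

Pratt balance: ρ_ref D = ρ (D + h).
ρ = ρ_ref D/(D + h) = 2.78 × 148.2 km/(148.2 km + 3.207 km) = 2.72 g cm⁻³.

2.72 g cm⁻³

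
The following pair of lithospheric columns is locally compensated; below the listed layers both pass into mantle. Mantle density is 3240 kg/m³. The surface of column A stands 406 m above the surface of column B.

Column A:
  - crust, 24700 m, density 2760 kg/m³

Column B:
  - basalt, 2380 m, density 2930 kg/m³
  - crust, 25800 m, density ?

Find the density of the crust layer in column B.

Take the compensation level at the base of the deeper column (depth z_c below the surface of column A) and equate Σ ρ_i t_i down to z_c; mantle fills any gap and the z_c terms cancel.
Column A: 24700×2760 + (z_c − 24700)×3240
Column B: 406×0 + 2380×2930 + 25800×ρ + (z_c − 406 − 28180)×3240
The z_c×3240 term appears on both sides and cancels. Collect the known terms of each column as K = Σ(ρt)_known − 3240 × (depth of known layers): K_A = 68172000 − 3240×24700 = −11856000; K_B = 6973400 − 3240×(406 + 28180) = −85645240.
Balance: K_A = K_B + 25800×ρ, so ρ = (K_A − K_B)/25800 = 73789200/25800 = 2860 kg/m³.

2860 kg/m³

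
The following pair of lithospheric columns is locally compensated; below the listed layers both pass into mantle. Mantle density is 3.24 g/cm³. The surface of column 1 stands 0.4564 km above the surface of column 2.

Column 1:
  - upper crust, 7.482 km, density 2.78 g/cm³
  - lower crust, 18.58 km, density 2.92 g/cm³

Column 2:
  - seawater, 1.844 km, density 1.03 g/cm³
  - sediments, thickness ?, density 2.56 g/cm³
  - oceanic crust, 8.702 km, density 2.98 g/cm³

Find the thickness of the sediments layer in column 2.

Take the compensation level at the base of the deeper column (depth z_c below the surface of column 1) and equate Σ ρ_i t_i down to z_c; mantle fills any gap and the z_c terms cancel.
Column 1: 7.482×2.78 + 18.58×2.92 + (z_c − 26.062)×3.24
Column 2: 0.4564×0 + 1.844×1.03 + x×2.56 + 8.702×2.98 + (z_c − 0.4564 − 10.546 − x)×3.24
The z_c×3.24 term appears on both sides and cancels. Collect the known terms of each column as K = Σ(ρt)_known − 3.24 × (depth of known layers): K_1 = 75.05356 − 3.24×26.062 = −9.38732; K_2 = 27.83128 − 3.24×(0.4564 + 10.546) = −7.816496.
Balance: K_1 = K_2 − x×(3.24 − 2.56), so x = (K_2 − K_1)/(3.24 − 2.56) = 1.57082/0.68 = 2.31 km.

2.31 km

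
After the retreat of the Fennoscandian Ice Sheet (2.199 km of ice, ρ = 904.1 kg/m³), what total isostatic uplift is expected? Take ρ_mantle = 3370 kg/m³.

Removing the load lets mantle flow back in; uplift u satisfies ρ_ice t = ρ_m u.
u = t ρ_ice/ρ_m = 2.199 km × 904.1/3370 = 0.59 km.

0.59 km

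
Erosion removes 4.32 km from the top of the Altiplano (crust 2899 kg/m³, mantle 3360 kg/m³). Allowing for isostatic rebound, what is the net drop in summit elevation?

0.593 km

Rebound u = e ρ_c/ρ_m = 4.32 km × 2899/3360 = 3.727 km.
Net surface drop = e − u = 4.32 km − 3.727 km = e (ρ_m − ρ_c)/ρ_m = 0.593 km.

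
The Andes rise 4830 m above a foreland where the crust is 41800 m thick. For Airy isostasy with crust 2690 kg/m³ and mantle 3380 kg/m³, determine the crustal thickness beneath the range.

65500 m

Root depth r = h ρ_c / (ρ_m − ρ_c) = 4830 m × 2690 / 690 = 18830 m.
Total thickness = T + h + r = 41800 m + 4830 m + 18830 m = 65500 m.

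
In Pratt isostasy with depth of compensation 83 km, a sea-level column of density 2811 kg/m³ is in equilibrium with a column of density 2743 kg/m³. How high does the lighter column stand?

2.06 km

ρ_ref D = ρ (D + h) → h = D (ρ_ref − ρ)/ρ.
h = 83 km × (2811 − 2743)/2743 = 2.06 km.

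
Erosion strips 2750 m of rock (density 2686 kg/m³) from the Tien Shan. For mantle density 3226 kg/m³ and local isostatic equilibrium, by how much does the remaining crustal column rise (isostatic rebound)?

Unloading: uplift u = e ρ_c/ρ_m = 2750 m × 2686/3226 = 2290 m.

2290 m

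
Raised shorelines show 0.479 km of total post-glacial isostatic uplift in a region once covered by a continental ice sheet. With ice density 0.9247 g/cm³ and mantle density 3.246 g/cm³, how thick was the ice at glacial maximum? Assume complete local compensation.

1.68 km

u = t ρ_ice/ρ_m → t = u ρ_m/ρ_ice = 0.479 km × 3.246/0.9247 = 1.68 km.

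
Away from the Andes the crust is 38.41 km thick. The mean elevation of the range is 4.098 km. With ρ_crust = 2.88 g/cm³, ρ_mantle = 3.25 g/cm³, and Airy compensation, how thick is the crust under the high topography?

74.4 km

Root depth r = h ρ_c / (ρ_m − ρ_c) = 4.098 km × 2.88 / 0.37 = 31.9 km.
Total thickness = T + h + r = 38.41 km + 4.098 km + 31.9 km = 74.4 km.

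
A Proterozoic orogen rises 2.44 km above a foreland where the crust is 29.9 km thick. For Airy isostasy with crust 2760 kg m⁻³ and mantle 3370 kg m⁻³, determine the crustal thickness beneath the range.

43.4 km

Root depth r = h ρ_c / (ρ_m − ρ_c) = 2.44 km × 2760 / 610 = 11.04 km.
Total thickness = T + h + r = 29.9 km + 2.44 km + 11.04 km = 43.4 km.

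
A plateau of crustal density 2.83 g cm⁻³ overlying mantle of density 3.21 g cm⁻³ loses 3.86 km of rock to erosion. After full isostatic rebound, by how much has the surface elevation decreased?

Rebound u = e ρ_c/ρ_m = 3.86 km × 2.83/3.21 = 3.403 km.
Net surface drop = e − u = 3.86 km − 3.403 km = e (ρ_m − ρ_c)/ρ_m = 0.457 km.

0.457 km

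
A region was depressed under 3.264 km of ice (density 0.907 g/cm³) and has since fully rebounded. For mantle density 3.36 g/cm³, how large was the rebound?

0.881 km

Removing the load lets mantle flow back in; uplift u satisfies ρ_ice t = ρ_m u.
u = t ρ_ice/ρ_m = 3.264 km × 0.907/3.36 = 0.881 km.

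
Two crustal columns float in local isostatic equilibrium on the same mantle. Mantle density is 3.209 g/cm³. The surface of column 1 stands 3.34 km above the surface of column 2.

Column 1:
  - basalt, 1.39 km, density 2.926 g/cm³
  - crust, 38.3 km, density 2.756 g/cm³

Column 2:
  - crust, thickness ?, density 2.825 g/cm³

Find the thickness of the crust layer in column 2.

18.3 km

Take the compensation level at the base of the deeper column (depth z_c below the surface of column 1) and equate Σ ρ_i t_i down to z_c; mantle fills any gap and the z_c terms cancel.
Column 1: 1.39×2.926 + 38.3×2.756 + (z_c − 39.69)×3.209
Column 2: 3.34×0 + x×2.825 + (z_c − 3.34 − 0 − x)×3.209
The z_c×3.209 term appears on both sides and cancels. Collect the known terms of each column as K = Σ(ρt)_known − 3.209 × (depth of known layers): K_1 = 109.62194 − 3.209×39.69 = −17.74327; K_2 = 0 − 3.209×(3.34 + 0) = −10.71806.
Balance: K_1 = K_2 − x×(3.209 − 2.825), so x = (K_2 − K_1)/(3.209 − 2.825) = 7.02521/0.384 = 18.3 km.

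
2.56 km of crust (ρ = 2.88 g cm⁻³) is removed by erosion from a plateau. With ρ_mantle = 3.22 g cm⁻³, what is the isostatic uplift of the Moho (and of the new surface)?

2.29 km

Unloading: uplift u = e ρ_c/ρ_m = 2.56 km × 2.88/3.22 = 2.29 km.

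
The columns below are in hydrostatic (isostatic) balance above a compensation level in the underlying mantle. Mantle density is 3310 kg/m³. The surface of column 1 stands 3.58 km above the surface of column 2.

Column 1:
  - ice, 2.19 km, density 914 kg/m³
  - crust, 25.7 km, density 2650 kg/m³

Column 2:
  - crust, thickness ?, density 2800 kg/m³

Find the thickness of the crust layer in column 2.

20.3 km

Take the compensation level at the base of the deeper column (depth z_c below the surface of column 1) and equate Σ ρ_i t_i down to z_c; mantle fills any gap and the z_c terms cancel.
Column 1: 2.19×914 + 25.7×2650 + (z_c − 27.89)×3310
Column 2: 3.58×0 + x×2800 + (z_c − 3.58 − 0 − x)×3310
The z_c×3310 term appears on both sides and cancels. Collect the known terms of each column as K = Σ(ρt)_known − 3310 × (depth of known layers): K_1 = 70106.66 − 3310×27.89 = −22209.24; K_2 = 0 − 3310×(3.58 + 0) = −11849.8.
Balance: K_1 = K_2 − x×(3310 − 2800), so x = (K_2 − K_1)/(3310 − 2800) = 10359.4/510 = 20.3 km.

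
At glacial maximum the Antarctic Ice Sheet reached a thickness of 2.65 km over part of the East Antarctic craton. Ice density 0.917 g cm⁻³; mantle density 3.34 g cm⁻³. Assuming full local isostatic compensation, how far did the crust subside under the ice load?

Balancing pressure at the compensation depth: the ice load ρ_ice t is balanced by mantle displaced below, ρ_m s.
s = t ρ_ice / ρ_m = 2.65 km × 0.917/3.34 = 0.728 km.

0.728 km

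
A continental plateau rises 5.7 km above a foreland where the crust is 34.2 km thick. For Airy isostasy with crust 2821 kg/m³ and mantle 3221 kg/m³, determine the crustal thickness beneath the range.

Root depth r = h ρ_c / (ρ_m − ρ_c) = 5.7 km × 2821 / 400 = 40.2 km.
Total thickness = T + h + r = 34.2 km + 5.7 km + 40.2 km = 80.1 km.

80.1 km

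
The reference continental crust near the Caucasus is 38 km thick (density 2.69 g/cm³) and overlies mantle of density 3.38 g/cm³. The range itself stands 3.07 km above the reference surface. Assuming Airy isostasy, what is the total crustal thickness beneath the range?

53 km

Root depth r = h ρ_c / (ρ_m − ρ_c) = 3.07 km × 2.69 / 0.69 = 11.97 km.
Total thickness = T + h + r = 38 km + 3.07 km + 11.97 km = 53 km.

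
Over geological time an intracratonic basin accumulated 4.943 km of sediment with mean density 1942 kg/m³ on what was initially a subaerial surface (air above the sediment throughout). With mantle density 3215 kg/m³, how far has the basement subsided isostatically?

Subaerial load: s = t ρ_sed / ρ_m = 4.943 km × 1942/3215 = 2.99 km.

2.99 km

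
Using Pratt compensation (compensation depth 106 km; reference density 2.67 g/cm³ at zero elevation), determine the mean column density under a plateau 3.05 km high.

2.6 g/cm³

Pratt balance: ρ_ref D = ρ (D + h).
ρ = ρ_ref D/(D + h) = 2.67 × 106 km/(106 km + 3.05 km) = 2.6 g/cm³.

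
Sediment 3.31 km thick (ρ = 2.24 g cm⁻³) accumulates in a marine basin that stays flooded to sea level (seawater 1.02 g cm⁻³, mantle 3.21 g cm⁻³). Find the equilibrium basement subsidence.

1.84 km

Submarine loading: the sediment displaces seawater, and the subsidence is in turn flooded, so s (ρ_m − ρ_w) = t (ρ_sed − ρ_w).
s = 3.31 km × (2.24 − 1.02) / (3.21 − 1.02) = 1.84 km.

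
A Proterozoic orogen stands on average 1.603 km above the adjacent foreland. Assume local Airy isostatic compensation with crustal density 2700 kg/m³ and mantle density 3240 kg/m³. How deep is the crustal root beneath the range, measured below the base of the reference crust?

8.02 km

Isostatic balance requires: the weight of the topography is balanced by the buoyancy of the root, ρ_c h = (ρ_m − ρ_c) r.
r = h · ρ_c / (ρ_m − ρ_c) = 1.603 km × 2700 / (3240 − 2700) = 8.02 km.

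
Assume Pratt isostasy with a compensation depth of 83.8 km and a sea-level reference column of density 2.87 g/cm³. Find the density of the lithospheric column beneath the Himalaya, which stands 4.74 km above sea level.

Pratt balance: ρ_ref D = ρ (D + h).
ρ = ρ_ref D/(D + h) = 2.87 × 83.8 km/(83.8 km + 4.74 km) = 2.72 g/cm³.

2.72 g/cm³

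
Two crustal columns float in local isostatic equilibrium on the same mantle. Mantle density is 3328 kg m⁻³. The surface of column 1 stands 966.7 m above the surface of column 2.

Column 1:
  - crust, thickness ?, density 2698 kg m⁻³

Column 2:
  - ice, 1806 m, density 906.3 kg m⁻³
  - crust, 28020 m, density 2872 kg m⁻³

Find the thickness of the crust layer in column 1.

32300 m

Take the compensation level at the base of the deeper column (depth z_c below the surface of column 1) and equate Σ ρ_i t_i down to z_c; mantle fills any gap and the z_c terms cancel.
Column 1: x×2698 + (z_c − 0 − x)×3328
Column 2: 966.7×0 + 1806×906.3 + 28020×2872 + (z_c − 966.7 − 29826)×3328
The z_c×3328 term appears on both sides and cancels. Collect the known terms of each column as K = Σ(ρt)_known − 3328 × (depth of known layers): K_1 = 0 − 3328×0 = 0; K_2 = 82110217.8 − 3328×(966.7 + 29826) = −20367887.8.
Balance: K_1 − x×(3328 − 2698) = K_2, so x = (K_1 − K_2)/(3328 − 2698) = 20367900/630 = 32300 m.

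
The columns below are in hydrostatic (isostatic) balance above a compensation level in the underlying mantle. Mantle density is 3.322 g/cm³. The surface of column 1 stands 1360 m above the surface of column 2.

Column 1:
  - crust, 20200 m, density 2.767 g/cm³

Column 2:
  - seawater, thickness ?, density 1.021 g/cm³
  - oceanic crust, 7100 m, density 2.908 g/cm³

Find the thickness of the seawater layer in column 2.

1630 m

Take the compensation level at the base of the deeper column (depth z_c below the surface of column 1) and equate Σ ρ_i t_i down to z_c; mantle fills any gap and the z_c terms cancel.
Column 1: 20200×2.767 + (z_c − 20200)×3.322
Column 2: 1360×0 + x×1.021 + 7100×2.908 + (z_c − 1360 − 7100 − x)×3.322
The z_c×3.322 term appears on both sides and cancels. Collect the known terms of each column as K = Σ(ρt)_known − 3.322 × (depth of known layers): K_1 = 55893.4 − 3.322×20200 = −11211; K_2 = 20646.8 − 3.322×(1360 + 7100) = −7457.32.
Balance: K_1 = K_2 − x×(3.322 − 1.021), so x = (K_2 − K_1)/(3.322 − 1.021) = 3753.68/2.301 = 1630 m.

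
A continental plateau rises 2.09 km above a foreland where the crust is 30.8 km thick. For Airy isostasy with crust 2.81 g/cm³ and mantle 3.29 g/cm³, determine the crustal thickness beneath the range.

Root depth r = h ρ_c / (ρ_m − ρ_c) = 2.09 km × 2.81 / 0.48 = 12.24 km.
Total thickness = T + h + r = 30.8 km + 2.09 km + 12.24 km = 45.1 km.

45.1 km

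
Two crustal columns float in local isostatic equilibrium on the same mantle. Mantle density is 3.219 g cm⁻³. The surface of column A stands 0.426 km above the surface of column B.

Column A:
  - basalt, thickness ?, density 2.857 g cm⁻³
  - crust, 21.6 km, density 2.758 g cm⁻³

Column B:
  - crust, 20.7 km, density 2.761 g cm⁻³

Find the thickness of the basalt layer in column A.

2.47 km

Take the compensation level at the base of the deeper column (depth z_c below the surface of column A) and equate Σ ρ_i t_i down to z_c; mantle fills any gap and the z_c terms cancel.
Column A: x×2.857 + 21.6×2.758 + (z_c − 21.6 − x)×3.219
Column B: 0.426×0 + 20.7×2.761 + (z_c − 0.426 − 20.7)×3.219
The z_c×3.219 term appears on both sides and cancels. Collect the known terms of each column as K = Σ(ρt)_known − 3.219 × (depth of known layers): K_A = 59.5728 − 3.219×21.6 = −9.9576; K_B = 57.1527 − 3.219×(0.426 + 20.7) = −10.851894.
Balance: K_A − x×(3.219 − 2.857) = K_B, so x = (K_A − K_B)/(3.219 − 2.857) = 0.894294/0.362 = 2.47 km.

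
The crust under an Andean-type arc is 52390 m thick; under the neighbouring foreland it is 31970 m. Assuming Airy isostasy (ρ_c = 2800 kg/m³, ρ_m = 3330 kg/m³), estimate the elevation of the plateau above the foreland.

3250 m

Excess crust Δ = 52390 m − 31970 m = 20420 m, split between elevation h and root r with h + r = Δ.
Airy balance ρ_c h = (ρ_m − ρ_c) r gives r = h ρ_c/(ρ_m − ρ_c), so h (1 + ρ_c/(ρ_m − ρ_c)) = Δ, i.e. h = Δ (ρ_m − ρ_c)/ρ_m.
h = 20420 m × 530/3330 = 3250 m.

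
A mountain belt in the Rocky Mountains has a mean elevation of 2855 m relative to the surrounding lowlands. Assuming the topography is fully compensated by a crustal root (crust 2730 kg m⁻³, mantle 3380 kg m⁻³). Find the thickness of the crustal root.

12000 m

In Airy isostatic equilibrium: the weight of the topography is balanced by the buoyancy of the root, ρ_c h = (ρ_m − ρ_c) r.
r = h · ρ_c / (ρ_m − ρ_c) = 2855 m × 2730 / (3380 − 2730) = 12000 m.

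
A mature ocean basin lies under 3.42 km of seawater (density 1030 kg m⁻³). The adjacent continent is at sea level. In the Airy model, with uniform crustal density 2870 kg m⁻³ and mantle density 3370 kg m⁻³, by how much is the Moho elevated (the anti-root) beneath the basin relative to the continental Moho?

Equating mass per unit area of the two columns: replacing crust with seawater at the top is compensated by replacing crust with mantle at the base: d (ρ_c − ρ_w) = a (ρ_m − ρ_c).
a = d (ρ_c − ρ_w)/(ρ_m − ρ_c) = 3.42 km × 1840/500 = 12.6 km.

12.6 km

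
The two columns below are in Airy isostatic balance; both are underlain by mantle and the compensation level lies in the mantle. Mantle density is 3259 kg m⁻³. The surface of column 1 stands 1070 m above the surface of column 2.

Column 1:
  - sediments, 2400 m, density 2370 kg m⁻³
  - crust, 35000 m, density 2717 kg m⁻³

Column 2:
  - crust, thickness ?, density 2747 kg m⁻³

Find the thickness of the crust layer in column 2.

Take the compensation level at the base of the deeper column (depth z_c below the surface of column 1) and equate Σ ρ_i t_i down to z_c; mantle fills any gap and the z_c terms cancel.
Column 1: 2400×2370 + 35000×2717 + (z_c − 37400)×3259
Column 2: 1070×0 + x×2747 + (z_c − 1070 − 0 − x)×3259
The z_c×3259 term appears on both sides and cancels. Collect the known terms of each column as K = Σ(ρt)_known − 3259 × (depth of known layers): K_1 = 100783000 − 3259×37400 = −21103600; K_2 = 0 − 3259×(1070 + 0) = −3487130.
Balance: K_1 = K_2 − x×(3259 − 2747), so x = (K_2 − K_1)/(3259 − 2747) = 17616500/512 = 34400 m.

34400 m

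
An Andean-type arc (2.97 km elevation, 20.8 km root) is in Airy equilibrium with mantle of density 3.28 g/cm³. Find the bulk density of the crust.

2.87 g/cm³

ρ_c h = (ρ_m − ρ_c) r → ρ_c (h + r) = ρ_m r → ρ_c = ρ_m r / (h + r).
ρ_c = 3.28 × 20.8 km / (2.97 km + 20.8 km) = 2.87 g/cm³.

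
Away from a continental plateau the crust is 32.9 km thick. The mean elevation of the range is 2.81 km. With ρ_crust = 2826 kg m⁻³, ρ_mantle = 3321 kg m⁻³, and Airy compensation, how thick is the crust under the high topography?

51.8 km

Root depth r = h ρ_c / (ρ_m − ρ_c) = 2.81 km × 2826 / 495 = 16.04 km.
Total thickness = T + h + r = 32.9 km + 2.81 km + 16.04 km = 51.8 km.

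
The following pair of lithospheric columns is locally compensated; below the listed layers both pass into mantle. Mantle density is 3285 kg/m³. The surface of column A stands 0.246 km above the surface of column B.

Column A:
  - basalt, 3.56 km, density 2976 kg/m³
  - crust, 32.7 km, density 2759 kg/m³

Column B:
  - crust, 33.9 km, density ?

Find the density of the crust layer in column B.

Take the compensation level at the base of the deeper column (depth z_c below the surface of column A) and equate Σ ρ_i t_i down to z_c; mantle fills any gap and the z_c terms cancel.
Column A: 3.56×2976 + 32.7×2759 + (z_c − 36.26)×3285
Column B: 0.246×0 + 33.9×ρ + (z_c − 0.246 − 33.9)×3285
The z_c×3285 term appears on both sides and cancels. Collect the known terms of each column as K = Σ(ρt)_known − 3285 × (depth of known layers): K_A = 100813.86 − 3285×36.26 = −18300.24; K_B = 0 − 3285×(0.246 + 33.9) = −112169.61.
Balance: K_A = K_B + 33.9×ρ, so ρ = (K_A − K_B)/33.9 = 93869.4/33.9 = 2770 kg/m³.

2770 kg/m³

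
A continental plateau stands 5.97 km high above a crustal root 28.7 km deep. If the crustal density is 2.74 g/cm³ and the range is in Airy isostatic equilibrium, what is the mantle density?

3.31 g/cm³

Airy balance: ρ_c h = (ρ_m − ρ_c) r → ρ_m = ρ_c (1 + h/r).
ρ_m = 2.74 × (1 + 5.97 km/28.7 km) = 3.31 g/cm³.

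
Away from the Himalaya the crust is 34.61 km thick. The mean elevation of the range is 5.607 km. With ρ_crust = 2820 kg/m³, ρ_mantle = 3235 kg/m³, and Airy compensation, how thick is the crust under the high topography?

78.3 km

Root depth r = h ρ_c / (ρ_m − ρ_c) = 5.607 km × 2820 / 415 = 38.1 km.
Total thickness = T + h + r = 34.61 km + 5.607 km + 38.1 km = 78.3 km.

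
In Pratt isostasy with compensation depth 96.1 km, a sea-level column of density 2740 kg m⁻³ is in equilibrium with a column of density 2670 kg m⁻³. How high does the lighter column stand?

ρ_ref D = ρ (D + h) → h = D (ρ_ref − ρ)/ρ.
h = 96.1 km × (2740 − 2670)/2670 = 2.52 km.

2.52 km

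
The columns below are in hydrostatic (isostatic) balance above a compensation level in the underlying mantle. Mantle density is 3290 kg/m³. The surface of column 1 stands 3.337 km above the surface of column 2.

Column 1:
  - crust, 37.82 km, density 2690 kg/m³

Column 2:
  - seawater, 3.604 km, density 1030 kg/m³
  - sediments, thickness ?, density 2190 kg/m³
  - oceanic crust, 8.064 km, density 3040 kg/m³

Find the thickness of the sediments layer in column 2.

Take the compensation level at the base of the deeper column (depth z_c below the surface of column 1) and equate Σ ρ_i t_i down to z_c; mantle fills any gap and the z_c terms cancel.
Column 1: 37.82×2690 + (z_c − 37.82)×3290
Column 2: 3.337×0 + 3.604×1030 + x×2190 + 8.064×3040 + (z_c − 3.337 − 11.668 − x)×3290
The z_c×3290 term appears on both sides and cancels. Collect the known terms of each column as K = Σ(ρt)_known − 3290 × (depth of known layers): K_1 = 101735.8 − 3290×37.82 = −22692; K_2 = 28226.68 − 3290×(3.337 + 11.668) = −21139.77.
Balance: K_1 = K_2 − x×(3290 − 2190), so x = (K_2 − K_1)/(3290 − 2190) = 1552.23/1100 = 1.41 km.

1.41 km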